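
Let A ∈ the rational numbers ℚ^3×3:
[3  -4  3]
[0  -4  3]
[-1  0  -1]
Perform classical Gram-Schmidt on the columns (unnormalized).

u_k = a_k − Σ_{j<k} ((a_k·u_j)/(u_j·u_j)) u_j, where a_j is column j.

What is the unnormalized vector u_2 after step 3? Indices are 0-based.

u_2 = (-3/11, 3/11, -9/11)

Step 1: u_0 = a_0 = (3, 0, -1).
Step 2: u_1 = a_1 − (-6/5)·u_0 = (-2/5, -4, -6/5).
Step 3: u_2 = a_2 − (1)·u_0 − (-15/22)·u_1 = (-3/11, 3/11, -9/11).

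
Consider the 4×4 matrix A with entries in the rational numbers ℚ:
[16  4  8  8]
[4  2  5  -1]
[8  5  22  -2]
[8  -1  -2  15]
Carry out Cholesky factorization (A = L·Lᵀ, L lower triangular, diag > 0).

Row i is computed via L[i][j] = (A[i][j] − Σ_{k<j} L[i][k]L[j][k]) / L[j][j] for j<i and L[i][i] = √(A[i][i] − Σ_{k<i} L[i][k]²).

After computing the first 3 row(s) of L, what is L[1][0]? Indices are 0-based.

L[1][0] = 1

Step 1: L[0][0] = √(16) = 4.
  L[1][0] = (4) / L[0][0] = 1.
Step 2: L[1][1] = √(1) = 1.
  L[2][0] = (8) / L[0][0] = 2.
  L[2][1] = (3) / L[1][1] = 3.
Step 3: L[2][2] = √(9) = 3.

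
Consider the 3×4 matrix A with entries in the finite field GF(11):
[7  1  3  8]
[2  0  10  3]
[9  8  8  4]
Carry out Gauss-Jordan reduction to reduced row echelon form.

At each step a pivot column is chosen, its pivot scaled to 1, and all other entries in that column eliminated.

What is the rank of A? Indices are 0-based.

pivot(0,0)=7: scale R0 → (1, 8, 2, 9)
  clear (1,0): R1 −= (2)R0 → (0, 6, 6, 7)
  clear (2,0): R2 −= (9)R0 → (0, 2, 1, 0)
pivot(1,1)=6: scale R1 → (0, 1, 1, 3)
  clear (0,1): R0 −= (8)R1 → (1, 0, 5, 7)
  clear (2,1): R2 −= (2)R1 → (0, 0, 10, 5)
pivot(2,2)=10: scale R2 → (0, 0, 1, 6)
  clear (0,2): R0 −= (5)R2 → (1, 0, 0, 10)
  clear (1,2): R1 −= (1)R2 → (0, 1, 0, 8)

rank = 3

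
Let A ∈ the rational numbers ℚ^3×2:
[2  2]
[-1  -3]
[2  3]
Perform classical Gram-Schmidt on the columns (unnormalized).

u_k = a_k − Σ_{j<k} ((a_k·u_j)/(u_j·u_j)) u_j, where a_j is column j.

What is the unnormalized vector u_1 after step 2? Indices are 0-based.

Step 1: u_0 = a_0 = (2, -1, 2).
Step 2: u_1 = a_1 − (13/9)·u_0 = (-8/9, -14/9, 1/9).

u_1 = (-8/9, -14/9, 1/9)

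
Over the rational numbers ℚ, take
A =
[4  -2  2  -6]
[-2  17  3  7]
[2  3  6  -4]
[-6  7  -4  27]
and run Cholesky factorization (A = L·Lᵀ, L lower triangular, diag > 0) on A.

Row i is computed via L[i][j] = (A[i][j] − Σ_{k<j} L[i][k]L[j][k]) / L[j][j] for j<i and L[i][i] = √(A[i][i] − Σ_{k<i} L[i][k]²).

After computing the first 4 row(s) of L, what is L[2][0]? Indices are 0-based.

Step 1: L[0][0] = √(4) = 2.
  L[1][0] = (-2) / L[0][0] = -1.
Step 2: L[1][1] = √(16) = 4.
  L[2][0] = (2) / L[0][0] = 1.
  L[2][1] = (4) / L[1][1] = 1.
Step 3: L[2][2] = √(4) = 2.
  L[3][0] = (-6) / L[0][0] = -3.
  L[3][1] = (4) / L[1][1] = 1.
  L[3][2] = (-2) / L[2][2] = -1.
Step 4: L[3][3] = √(16) = 4.

L[2][0] = 1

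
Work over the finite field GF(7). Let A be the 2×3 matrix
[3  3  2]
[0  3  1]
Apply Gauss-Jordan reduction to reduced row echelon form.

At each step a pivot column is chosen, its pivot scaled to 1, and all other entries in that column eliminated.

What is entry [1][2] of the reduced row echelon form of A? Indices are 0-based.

step 1: normalize row 0 (÷3) = (1, 1, 3)
step 2: normalize row 1 (÷3) = (0, 1, 5)
  row 0: subtract 1×row1 = (1, 0, 5)

M[1][2] = 5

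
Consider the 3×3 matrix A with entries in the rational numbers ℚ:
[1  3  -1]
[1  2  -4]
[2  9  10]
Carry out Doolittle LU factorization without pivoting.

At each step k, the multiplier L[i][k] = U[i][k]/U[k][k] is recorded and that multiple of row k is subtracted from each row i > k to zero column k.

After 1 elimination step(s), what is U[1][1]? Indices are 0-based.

U[1][1] = -1

k=0: U[0][0]=1
  eliminate (1,0): mult=1, new row 1: (0, -1, -3); set L[1][0]=1
  eliminate (2,0): mult=2, new row 2: (0, 3, 12); set L[2][0]=2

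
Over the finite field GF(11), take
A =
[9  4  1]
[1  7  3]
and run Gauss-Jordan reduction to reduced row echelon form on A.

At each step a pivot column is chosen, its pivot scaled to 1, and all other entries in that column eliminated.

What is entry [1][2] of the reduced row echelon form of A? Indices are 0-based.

[1] R0 /= 9  ⇒  (1, 9, 5)
     R1 -= 1·R0  ⇒  (0, 9, 9)
[2] R1 /= 9  ⇒  (0, 1, 1)
     R0 -= 9·R1  ⇒  (1, 0, 7)

M[1][2] = 1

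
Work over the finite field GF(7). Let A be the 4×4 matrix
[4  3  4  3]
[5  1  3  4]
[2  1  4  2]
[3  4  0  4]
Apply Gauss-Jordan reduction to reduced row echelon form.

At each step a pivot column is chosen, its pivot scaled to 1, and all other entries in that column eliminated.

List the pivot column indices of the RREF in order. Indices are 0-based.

step 1: normalize row 0 (÷4) = (1, 6, 1, 6)
  row 1: subtract 5×row0 = (0, 6, 5, 2)
  row 2: subtract 2×row0 = (0, 3, 2, 4)
  row 3: subtract 3×row0 = (0, 0, 4, 0)
step 2: normalize row 1 (÷6) = (0, 1, 2, 5)
  row 0: subtract 6×row1 = (1, 0, 3, 4)
  row 2: subtract 3×row1 = (0, 0, 3, 3)
step 3: normalize row 2 (÷3) = (0, 0, 1, 1)
  row 0: subtract 3×row2 = (1, 0, 0, 1)
  row 1: subtract 2×row2 = (0, 1, 0, 3)
  row 3: subtract 4×row2 = (0, 0, 0, 3)
step 4: normalize row 3 (÷3) = (0, 0, 0, 1)
  row 0: subtract 1×row3 = (1, 0, 0, 0)
  row 1: subtract 3×row3 = (0, 1, 0, 0)
  row 2: subtract 1×row3 = (0, 0, 1, 0)

pivot columns: 0, 1, 2, 3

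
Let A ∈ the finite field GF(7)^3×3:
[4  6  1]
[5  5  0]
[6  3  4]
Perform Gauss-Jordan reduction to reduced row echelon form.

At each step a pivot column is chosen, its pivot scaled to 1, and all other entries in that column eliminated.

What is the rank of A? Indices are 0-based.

[1] R0 /= 4  ⇒  (1, 5, 2)
     R1 -= 5·R0  ⇒  (0, 1, 4)
     R2 -= 6·R0  ⇒  (0, 1, 6)
[2] R1 /= 1  ⇒  (0, 1, 4)
     R0 -= 5·R1  ⇒  (1, 0, 3)
     R2 -= 1·R1  ⇒  (0, 0, 2)
[3] R2 /= 2  ⇒  (0, 0, 1)
     R0 -= 3·R2  ⇒  (1, 0, 0)
     R1 -= 4·R2  ⇒  (0, 1, 0)

rank = 3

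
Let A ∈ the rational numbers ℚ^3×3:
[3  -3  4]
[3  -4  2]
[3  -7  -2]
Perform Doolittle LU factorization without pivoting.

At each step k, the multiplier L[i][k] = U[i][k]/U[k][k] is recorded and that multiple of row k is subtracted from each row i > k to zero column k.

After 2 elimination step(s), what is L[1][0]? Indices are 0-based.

k=0: U[0][0]=3
  eliminate (1,0): mult=1, new row 1: (0, -1, -2); set L[1][0]=1
  eliminate (2,0): mult=1, new row 2: (0, -4, -6); set L[2][0]=1
k=1: U[1][1]=-1
  eliminate (2,1): mult=4, new row 2: (0, 0, 2); set L[2][1]=4

L[1][0] = 1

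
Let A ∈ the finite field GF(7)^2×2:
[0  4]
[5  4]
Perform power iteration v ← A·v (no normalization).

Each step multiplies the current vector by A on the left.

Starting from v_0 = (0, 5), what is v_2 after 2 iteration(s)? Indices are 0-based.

v_2 = (3, 5)

v_0 = (0, 5).
v_1 = A·v_0 = (6, 6).
v_2 = A·v_1 = (3, 5).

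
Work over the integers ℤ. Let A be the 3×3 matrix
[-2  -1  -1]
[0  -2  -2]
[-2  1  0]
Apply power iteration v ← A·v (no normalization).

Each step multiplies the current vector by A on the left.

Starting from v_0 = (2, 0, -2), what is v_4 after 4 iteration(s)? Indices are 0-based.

v_4 = (56, 48, 16)

v_0 = (2, 0, -2).
v_1 = A·v_0 = (-2, 4, -4).
v_2 = A·v_1 = (4, 0, 8).
v_3 = A·v_2 = (-16, -16, -8).
v_4 = A·v_3 = (56, 48, 16).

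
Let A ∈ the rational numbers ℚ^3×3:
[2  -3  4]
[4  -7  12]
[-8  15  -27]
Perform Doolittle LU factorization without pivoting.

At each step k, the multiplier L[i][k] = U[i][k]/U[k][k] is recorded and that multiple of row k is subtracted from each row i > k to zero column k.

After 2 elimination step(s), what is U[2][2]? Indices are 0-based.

k=0: U[0][0]=2
  eliminate (1,0): mult=2, new row 1: (0, -1, 4); set L[1][0]=2
  eliminate (2,0): mult=-4, new row 2: (0, 3, -11); set L[2][0]=-4
k=1: U[1][1]=-1
  eliminate (2,1): mult=-3, new row 2: (0, 0, 1); set L[2][1]=-3

U[2][2] = 1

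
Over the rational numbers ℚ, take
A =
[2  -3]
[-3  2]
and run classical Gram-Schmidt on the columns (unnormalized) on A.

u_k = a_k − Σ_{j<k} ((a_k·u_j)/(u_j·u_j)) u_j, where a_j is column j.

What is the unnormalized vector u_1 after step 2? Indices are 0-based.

u_1 = (-15/13, -10/13)

Step 1: u_0 = a_0 = (2, -3).
Step 2: u_1 = a_1 − (-12/13)·u_0 = (-15/13, -10/13).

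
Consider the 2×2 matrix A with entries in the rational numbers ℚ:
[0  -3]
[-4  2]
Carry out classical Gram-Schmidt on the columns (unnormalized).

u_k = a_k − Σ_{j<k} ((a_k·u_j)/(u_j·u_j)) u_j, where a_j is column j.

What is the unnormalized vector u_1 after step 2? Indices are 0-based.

Step 1: u_0 = a_0 = (0, -4).
Step 2: u_1 = a_1 − (-1/2)·u_0 = (-3, 0).

u_1 = (-3, 0)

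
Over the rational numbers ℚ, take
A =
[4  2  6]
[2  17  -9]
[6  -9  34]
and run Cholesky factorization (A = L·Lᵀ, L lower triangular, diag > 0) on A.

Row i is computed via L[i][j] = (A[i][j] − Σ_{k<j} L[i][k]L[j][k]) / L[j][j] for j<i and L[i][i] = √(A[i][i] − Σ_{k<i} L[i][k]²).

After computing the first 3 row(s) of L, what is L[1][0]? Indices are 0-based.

Step 1: L[0][0] = √(4) = 2.
  L[1][0] = (2) / L[0][0] = 1.
Step 2: L[1][1] = √(16) = 4.
  L[2][0] = (6) / L[0][0] = 3.
  L[2][1] = (-12) / L[1][1] = -3.
Step 3: L[2][2] = √(16) = 4.

L[1][0] = 1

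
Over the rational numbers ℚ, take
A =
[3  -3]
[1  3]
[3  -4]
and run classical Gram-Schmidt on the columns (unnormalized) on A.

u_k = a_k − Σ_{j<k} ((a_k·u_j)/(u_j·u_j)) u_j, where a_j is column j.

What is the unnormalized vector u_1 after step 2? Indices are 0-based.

Step 1: u_0 = a_0 = (3, 1, 3).
Step 2: u_1 = a_1 − (-18/19)·u_0 = (-3/19, 75/19, -22/19).

u_1 = (-3/19, 75/19, -22/19)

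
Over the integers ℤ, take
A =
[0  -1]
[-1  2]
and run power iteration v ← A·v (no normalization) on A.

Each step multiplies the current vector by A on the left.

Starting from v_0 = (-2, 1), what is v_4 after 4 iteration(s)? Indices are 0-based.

v_4 = (-22, 53)

v_0 = (-2, 1).
v_1 = A·v_0 = (-1, 4).
v_2 = A·v_1 = (-4, 9).
v_3 = A·v_2 = (-9, 22).
v_4 = A·v_3 = (-22, 53).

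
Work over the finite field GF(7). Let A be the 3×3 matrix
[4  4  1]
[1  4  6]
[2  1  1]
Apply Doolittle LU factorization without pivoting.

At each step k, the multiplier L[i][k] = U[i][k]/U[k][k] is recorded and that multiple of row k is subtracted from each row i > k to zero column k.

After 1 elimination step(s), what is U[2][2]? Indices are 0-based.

k=0: U[0][0]=4
  eliminate (1,0): mult=2, new row 1: (0, 3, 4); set L[1][0]=2
  eliminate (2,0): mult=4, new row 2: (0, 6, 4); set L[2][0]=4

U[2][2] = 4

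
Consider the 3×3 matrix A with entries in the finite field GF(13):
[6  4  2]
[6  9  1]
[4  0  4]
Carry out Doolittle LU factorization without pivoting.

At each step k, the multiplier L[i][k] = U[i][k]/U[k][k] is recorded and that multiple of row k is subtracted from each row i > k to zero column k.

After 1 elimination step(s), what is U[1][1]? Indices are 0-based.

U[1][1] = 5

Step 1: pivot at (0,0) is 6.
  row1 ← row1 − (1)·row0  ⇒  L[1][0]=1, U row1=(0, 5, 12)
  row2 ← row2 − (5)·row0  ⇒  L[2][0]=5, U row2=(0, 6, 7)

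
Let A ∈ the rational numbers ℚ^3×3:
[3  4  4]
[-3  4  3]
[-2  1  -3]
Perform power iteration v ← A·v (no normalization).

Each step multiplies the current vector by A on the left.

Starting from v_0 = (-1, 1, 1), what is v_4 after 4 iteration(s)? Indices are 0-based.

v_4 = (195, -1310, -340)

v_0 = (-1, 1, 1).
v_1 = A·v_0 = (5, 10, 0).
v_2 = A·v_1 = (55, 25, 0).
v_3 = A·v_2 = (265, -65, -85).
v_4 = A·v_3 = (195, -1310, -340).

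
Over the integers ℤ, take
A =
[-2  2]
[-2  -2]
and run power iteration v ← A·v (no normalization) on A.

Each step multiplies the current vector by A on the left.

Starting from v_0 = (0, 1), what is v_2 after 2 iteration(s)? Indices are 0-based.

v_0 = (0, 1).
v_1 = A·v_0 = (2, -2).
v_2 = A·v_1 = (-8, 0).

v_2 = (-8, 0)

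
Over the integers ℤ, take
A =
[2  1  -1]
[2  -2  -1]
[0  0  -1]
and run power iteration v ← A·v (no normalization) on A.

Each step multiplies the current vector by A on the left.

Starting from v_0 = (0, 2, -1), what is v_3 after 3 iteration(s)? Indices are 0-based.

v_0 = (0, 2, -1).
v_1 = A·v_0 = (3, -3, 1).
v_2 = A·v_1 = (2, 11, -1).
v_3 = A·v_2 = (16, -17, 1).

v_3 = (16, -17, 1)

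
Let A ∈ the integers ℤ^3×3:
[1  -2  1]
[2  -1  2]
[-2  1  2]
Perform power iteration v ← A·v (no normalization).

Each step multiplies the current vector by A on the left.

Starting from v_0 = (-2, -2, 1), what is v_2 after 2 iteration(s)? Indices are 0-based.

v_2 = (7, 14, 2)

v_0 = (-2, -2, 1).
v_1 = A·v_0 = (3, 0, 4).
v_2 = A·v_1 = (7, 14, 2).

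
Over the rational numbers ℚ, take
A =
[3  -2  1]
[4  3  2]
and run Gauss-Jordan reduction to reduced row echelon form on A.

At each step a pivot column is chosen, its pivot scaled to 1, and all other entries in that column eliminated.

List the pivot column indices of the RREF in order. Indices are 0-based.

pivot columns: 0, 1

[1] R0 /= 3  ⇒  (1, -2/3, 1/3)
     R1 -= 4·R0  ⇒  (0, 17/3, 2/3)
[2] R1 /= 17/3  ⇒  (0, 1, 2/17)
     R0 -= -2/3·R1  ⇒  (1, 0, 7/17)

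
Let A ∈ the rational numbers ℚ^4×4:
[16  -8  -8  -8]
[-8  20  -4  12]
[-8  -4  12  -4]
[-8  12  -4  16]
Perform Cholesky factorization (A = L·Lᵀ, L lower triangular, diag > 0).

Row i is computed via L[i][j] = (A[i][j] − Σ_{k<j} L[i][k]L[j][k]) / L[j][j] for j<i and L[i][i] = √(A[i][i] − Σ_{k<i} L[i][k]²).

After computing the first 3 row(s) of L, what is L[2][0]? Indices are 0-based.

Step 1: L[0][0] = √(16) = 4.
  L[1][0] = (-8) / L[0][0] = -2.
Step 2: L[1][1] = √(16) = 4.
  L[2][0] = (-8) / L[0][0] = -2.
  L[2][1] = (-8) / L[1][1] = -2.
Step 3: L[2][2] = √(4) = 2.

L[2][0] = -2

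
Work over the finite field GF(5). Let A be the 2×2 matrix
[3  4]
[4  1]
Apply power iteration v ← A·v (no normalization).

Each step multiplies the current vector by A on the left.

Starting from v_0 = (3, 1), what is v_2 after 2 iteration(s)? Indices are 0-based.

v_2 = (1, 0)

v_0 = (3, 1).
v_1 = A·v_0 = (3, 3).
v_2 = A·v_1 = (1, 0).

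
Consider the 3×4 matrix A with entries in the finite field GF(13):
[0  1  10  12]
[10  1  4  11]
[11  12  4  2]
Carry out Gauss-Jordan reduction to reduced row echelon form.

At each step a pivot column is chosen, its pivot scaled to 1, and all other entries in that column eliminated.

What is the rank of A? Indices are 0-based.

[1] R0 <-> R1
[1] R0 /= 10  ⇒  (1, 4, 3, 5)
     R2 -= 11·R0  ⇒  (0, 7, 10, 12)
[2] R1 /= 1  ⇒  (0, 1, 10, 12)
     R0 -= 4·R1  ⇒  (1, 0, 2, 9)
     R2 -= 7·R1  ⇒  (0, 0, 5, 6)
[3] R2 /= 5  ⇒  (0, 0, 1, 9)
     R0 -= 2·R2  ⇒  (1, 0, 0, 4)
     R1 -= 10·R2  ⇒  (0, 1, 0, 0)

rank = 3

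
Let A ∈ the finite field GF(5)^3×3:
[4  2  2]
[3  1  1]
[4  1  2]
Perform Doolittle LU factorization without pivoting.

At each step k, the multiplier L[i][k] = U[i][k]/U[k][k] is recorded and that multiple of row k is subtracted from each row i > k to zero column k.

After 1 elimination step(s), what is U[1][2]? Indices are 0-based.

k=0: U[0][0]=4
  eliminate (1,0): mult=2, new row 1: (0, 2, 2); set L[1][0]=2
  eliminate (2,0): mult=1, new row 2: (0, 4, 0); set L[2][0]=1

U[1][2] = 2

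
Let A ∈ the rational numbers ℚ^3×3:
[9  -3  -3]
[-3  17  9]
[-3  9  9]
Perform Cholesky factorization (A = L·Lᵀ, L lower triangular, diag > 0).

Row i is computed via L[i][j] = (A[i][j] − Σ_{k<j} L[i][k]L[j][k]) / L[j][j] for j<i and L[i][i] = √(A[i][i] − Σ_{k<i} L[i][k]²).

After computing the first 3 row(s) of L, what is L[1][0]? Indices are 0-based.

Step 1: L[0][0] = √(9) = 3.
  L[1][0] = (-3) / L[0][0] = -1.
Step 2: L[1][1] = √(16) = 4.
  L[2][0] = (-3) / L[0][0] = -1.
  L[2][1] = (8) / L[1][1] = 2.
Step 3: L[2][2] = √(4) = 2.

L[1][0] = -1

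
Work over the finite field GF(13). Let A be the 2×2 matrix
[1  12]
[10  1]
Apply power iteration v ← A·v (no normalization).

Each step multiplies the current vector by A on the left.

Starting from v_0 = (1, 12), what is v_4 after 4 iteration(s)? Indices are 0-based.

v_0 = (1, 12).
v_1 = A·v_0 = (2, 9).
v_2 = A·v_1 = (6, 3).
v_3 = A·v_2 = (3, 11).
v_4 = A·v_3 = (5, 2).

v_4 = (5, 2)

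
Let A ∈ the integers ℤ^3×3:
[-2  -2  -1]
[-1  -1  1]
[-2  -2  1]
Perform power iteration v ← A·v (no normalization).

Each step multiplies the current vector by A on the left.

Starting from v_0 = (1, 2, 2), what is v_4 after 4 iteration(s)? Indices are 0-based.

v_0 = (1, 2, 2).
v_1 = A·v_0 = (-8, -1, -4).
v_2 = A·v_1 = (22, 5, 14).
v_3 = A·v_2 = (-68, -13, -40).
v_4 = A·v_3 = (202, 41, 122).

v_4 = (202, 41, 122)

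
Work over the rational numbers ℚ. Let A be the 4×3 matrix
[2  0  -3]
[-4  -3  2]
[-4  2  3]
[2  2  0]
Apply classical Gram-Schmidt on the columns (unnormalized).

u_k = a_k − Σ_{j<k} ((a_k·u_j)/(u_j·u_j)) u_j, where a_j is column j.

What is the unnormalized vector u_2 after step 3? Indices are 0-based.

u_2 = (-241/154, 1/7, -6/11, 117/154)

Step 1: u_0 = a_0 = (2, -4, -4, 2).
Step 2: u_1 = a_1 − (1/5)·u_0 = (-2/5, -11/5, 14/5, 8/5).
Step 3: u_2 = a_2 − (-13/20)·u_0 − (26/77)·u_1 = (-241/154, 1/7, -6/11, 117/154).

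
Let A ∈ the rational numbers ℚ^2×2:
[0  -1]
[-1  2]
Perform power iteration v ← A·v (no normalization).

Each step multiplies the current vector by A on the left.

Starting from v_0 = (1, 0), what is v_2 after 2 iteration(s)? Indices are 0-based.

v_0 = (1, 0).
v_1 = A·v_0 = (0, -1).
v_2 = A·v_1 = (1, -2).

v_2 = (1, -2)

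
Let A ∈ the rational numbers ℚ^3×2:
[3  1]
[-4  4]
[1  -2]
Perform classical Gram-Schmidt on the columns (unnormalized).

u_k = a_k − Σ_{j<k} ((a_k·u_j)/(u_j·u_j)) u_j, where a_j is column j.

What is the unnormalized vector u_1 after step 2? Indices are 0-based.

Step 1: u_0 = a_0 = (3, -4, 1).
Step 2: u_1 = a_1 − (-15/26)·u_0 = (71/26, 22/13, -37/26).

u_1 = (71/26, 22/13, -37/26)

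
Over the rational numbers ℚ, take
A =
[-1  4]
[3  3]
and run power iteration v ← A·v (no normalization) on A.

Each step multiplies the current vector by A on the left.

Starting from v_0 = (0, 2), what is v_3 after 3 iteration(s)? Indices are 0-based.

v_0 = (0, 2).
v_1 = A·v_0 = (8, 6).
v_2 = A·v_1 = (16, 42).
v_3 = A·v_2 = (152, 174).

v_3 = (152, 174)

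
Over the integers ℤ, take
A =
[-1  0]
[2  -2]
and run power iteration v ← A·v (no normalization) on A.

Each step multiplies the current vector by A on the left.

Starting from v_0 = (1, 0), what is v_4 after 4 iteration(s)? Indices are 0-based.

v_0 = (1, 0).
v_1 = A·v_0 = (-1, 2).
v_2 = A·v_1 = (1, -6).
v_3 = A·v_2 = (-1, 14).
v_4 = A·v_3 = (1, -30).

v_4 = (1, -30)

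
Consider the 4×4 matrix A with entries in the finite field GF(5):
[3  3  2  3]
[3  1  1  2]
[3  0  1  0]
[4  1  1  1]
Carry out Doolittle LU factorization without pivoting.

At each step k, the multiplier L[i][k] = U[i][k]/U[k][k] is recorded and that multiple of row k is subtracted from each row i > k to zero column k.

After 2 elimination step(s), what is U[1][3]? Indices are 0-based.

U[1][3] = 4

k=0: U[0][0]=3
  eliminate (1,0): mult=1, new row 1: (0, 3, 4, 4); set L[1][0]=1
  eliminate (2,0): mult=1, new row 2: (0, 2, 4, 2); set L[2][0]=1
  eliminate (3,0): mult=3, new row 3: (0, 2, 0, 2); set L[3][0]=3
k=1: U[1][1]=3
  eliminate (2,1): mult=4, new row 2: (0, 0, 3, 1); set L[2][1]=4
  eliminate (3,1): mult=4, new row 3: (0, 0, 4, 1); set L[3][1]=4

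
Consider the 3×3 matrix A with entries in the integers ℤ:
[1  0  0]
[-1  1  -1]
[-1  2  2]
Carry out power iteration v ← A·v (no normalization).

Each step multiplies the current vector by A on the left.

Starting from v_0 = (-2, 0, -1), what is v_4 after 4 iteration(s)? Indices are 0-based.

v_4 = (-2, -27, 56)

v_0 = (-2, 0, -1).
v_1 = A·v_0 = (-2, 3, 0).
v_2 = A·v_1 = (-2, 5, 8).
v_3 = A·v_2 = (-2, -1, 28).
v_4 = A·v_3 = (-2, -27, 56).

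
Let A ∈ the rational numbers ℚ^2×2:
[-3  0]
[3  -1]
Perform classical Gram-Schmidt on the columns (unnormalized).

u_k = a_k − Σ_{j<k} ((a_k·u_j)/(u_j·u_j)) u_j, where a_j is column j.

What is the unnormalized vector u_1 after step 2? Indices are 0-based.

u_1 = (-1/2, -1/2)

Step 1: u_0 = a_0 = (-3, 3).
Step 2: u_1 = a_1 − (-1/6)·u_0 = (-1/2, -1/2).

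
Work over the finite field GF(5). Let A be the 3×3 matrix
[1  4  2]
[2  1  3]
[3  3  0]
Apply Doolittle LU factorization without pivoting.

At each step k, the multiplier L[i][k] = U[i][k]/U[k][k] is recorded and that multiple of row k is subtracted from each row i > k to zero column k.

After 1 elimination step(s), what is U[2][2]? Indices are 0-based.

Step 1: pivot at (0,0) is 1.
  row1 ← row1 − (2)·row0  ⇒  L[1][0]=2, U row1=(0, 3, 4)
  row2 ← row2 − (3)·row0  ⇒  L[2][0]=3, U row2=(0, 1, 4)

U[2][2] = 4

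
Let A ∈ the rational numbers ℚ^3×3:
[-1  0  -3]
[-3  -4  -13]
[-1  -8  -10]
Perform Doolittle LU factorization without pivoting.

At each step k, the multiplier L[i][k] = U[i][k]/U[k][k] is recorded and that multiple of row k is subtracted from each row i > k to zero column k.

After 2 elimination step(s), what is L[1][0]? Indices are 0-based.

[col 0] pivot -1
  R1 -= 3*R0 → (0, -4, -4)  (L[1][0] := 3)
  R2 -= 1*R0 → (0, -8, -7)  (L[2][0] := 1)
[col 1] pivot -4
  R2 -= 2*R1 → (0, 0, 1)  (L[2][1] := 2)

L[1][0] = 3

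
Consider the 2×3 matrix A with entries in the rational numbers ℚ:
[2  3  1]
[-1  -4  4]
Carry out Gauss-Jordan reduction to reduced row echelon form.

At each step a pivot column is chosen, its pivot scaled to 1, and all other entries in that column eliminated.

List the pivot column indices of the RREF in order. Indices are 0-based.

pivot(0,0)=2: scale R0 → (1, 3/2, 1/2)
  clear (1,0): R1 −= (-1)R0 → (0, -5/2, 9/2)
pivot(1,1)=-5/2: scale R1 → (0, 1, -9/5)
  clear (0,1): R0 −= (3/2)R1 → (1, 0, 16/5)

pivot columns: 0, 1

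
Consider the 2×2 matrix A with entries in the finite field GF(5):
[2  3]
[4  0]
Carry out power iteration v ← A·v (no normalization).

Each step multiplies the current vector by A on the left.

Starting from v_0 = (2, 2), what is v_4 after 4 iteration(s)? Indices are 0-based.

v_0 = (2, 2).
v_1 = A·v_0 = (0, 3).
v_2 = A·v_1 = (4, 0).
v_3 = A·v_2 = (3, 1).
v_4 = A·v_3 = (4, 2).

v_4 = (4, 2)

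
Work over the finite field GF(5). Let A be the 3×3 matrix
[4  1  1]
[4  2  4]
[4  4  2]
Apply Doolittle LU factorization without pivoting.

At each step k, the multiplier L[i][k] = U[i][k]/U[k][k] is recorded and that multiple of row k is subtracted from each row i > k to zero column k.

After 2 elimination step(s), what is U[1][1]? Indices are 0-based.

[col 0] pivot 4
  R1 -= 1*R0 → (0, 1, 3)  (L[1][0] := 1)
  R2 -= 1*R0 → (0, 3, 1)  (L[2][0] := 1)
[col 1] pivot 1
  R2 -= 3*R1 → (0, 0, 2)  (L[2][1] := 3)

U[1][1] = 1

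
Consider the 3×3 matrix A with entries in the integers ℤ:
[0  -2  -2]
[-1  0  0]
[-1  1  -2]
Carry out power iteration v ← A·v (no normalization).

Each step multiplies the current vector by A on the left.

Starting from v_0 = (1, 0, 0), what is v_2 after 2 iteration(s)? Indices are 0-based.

v_0 = (1, 0, 0).
v_1 = A·v_0 = (0, -1, -1).
v_2 = A·v_1 = (4, 0, 1).

v_2 = (4, 0, 1)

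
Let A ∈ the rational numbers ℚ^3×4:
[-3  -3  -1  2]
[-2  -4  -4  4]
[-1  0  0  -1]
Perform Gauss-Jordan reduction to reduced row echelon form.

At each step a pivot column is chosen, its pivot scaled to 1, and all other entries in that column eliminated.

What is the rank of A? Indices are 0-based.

step 1: normalize row 0 (÷-3) = (1, 1, 1/3, -2/3)
  row 1: subtract -2×row0 = (0, -2, -10/3, 8/3)
  row 2: subtract -1×row0 = (0, 1, 1/3, -5/3)
step 2: normalize row 1 (÷-2) = (0, 1, 5/3, -4/3)
  row 0: subtract 1×row1 = (1, 0, -4/3, 2/3)
  row 2: subtract 1×row1 = (0, 0, -4/3, -1/3)
step 3: normalize row 2 (÷-4/3) = (0, 0, 1, 1/4)
  row 0: subtract -4/3×row2 = (1, 0, 0, 1)
  row 1: subtract 5/3×row2 = (0, 1, 0, -7/4)

rank = 3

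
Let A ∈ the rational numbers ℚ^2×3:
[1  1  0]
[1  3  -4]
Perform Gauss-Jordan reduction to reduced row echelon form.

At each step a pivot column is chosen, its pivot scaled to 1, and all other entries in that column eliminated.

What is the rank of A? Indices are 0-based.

rank = 2

pivot(0,0)=1: scale R0 → (1, 1, 0)
  clear (1,0): R1 −= (1)R0 → (0, 2, -4)
pivot(1,1)=2: scale R1 → (0, 1, -2)
  clear (0,1): R0 −= (1)R1 → (1, 0, 2)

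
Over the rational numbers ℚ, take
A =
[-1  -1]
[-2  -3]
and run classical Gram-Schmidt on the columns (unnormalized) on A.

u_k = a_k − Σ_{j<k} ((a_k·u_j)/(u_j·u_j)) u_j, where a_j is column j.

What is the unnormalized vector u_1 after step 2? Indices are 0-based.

Step 1: u_0 = a_0 = (-1, -2).
Step 2: u_1 = a_1 − (7/5)·u_0 = (2/5, -1/5).

u_1 = (2/5, -1/5)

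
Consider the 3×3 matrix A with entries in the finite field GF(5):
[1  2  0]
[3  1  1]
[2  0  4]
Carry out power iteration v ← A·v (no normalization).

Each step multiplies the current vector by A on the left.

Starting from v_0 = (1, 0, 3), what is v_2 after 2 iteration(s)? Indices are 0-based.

v_0 = (1, 0, 3).
v_1 = A·v_0 = (1, 1, 4).
v_2 = A·v_1 = (3, 3, 3).

v_2 = (3, 3, 3)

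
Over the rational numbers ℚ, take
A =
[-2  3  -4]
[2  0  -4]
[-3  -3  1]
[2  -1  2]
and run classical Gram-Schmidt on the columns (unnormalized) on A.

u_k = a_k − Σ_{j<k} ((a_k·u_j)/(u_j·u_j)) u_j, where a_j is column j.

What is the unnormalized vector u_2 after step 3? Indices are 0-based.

u_2 = (-223/199, -832/199, -284/199, 183/199)

Step 1: u_0 = a_0 = (-2, 2, -3, 2).
Step 2: u_1 = a_1 − (1/21)·u_0 = (65/21, -2/21, -20/7, -23/21).
Step 3: u_2 = a_2 − (1/21)·u_0 − (-179/199)·u_1 = (-223/199, -832/199, -284/199, 183/199).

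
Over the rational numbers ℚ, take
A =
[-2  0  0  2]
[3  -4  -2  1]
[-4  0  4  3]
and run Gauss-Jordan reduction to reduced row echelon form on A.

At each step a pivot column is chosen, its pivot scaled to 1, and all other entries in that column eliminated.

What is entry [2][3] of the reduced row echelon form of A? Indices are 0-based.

M[2][3] = -1/4

pivot(0,0)=-2: scale R0 → (1, 0, 0, -1)
  clear (1,0): R1 −= (3)R0 → (0, -4, -2, 4)
  clear (2,0): R2 −= (-4)R0 → (0, 0, 4, -1)
pivot(1,1)=-4: scale R1 → (0, 1, 1/2, -1)
pivot(2,2)=4: scale R2 → (0, 0, 1, -1/4)
  clear (1,2): R1 −= (1/2)R2 → (0, 1, 0, -7/8)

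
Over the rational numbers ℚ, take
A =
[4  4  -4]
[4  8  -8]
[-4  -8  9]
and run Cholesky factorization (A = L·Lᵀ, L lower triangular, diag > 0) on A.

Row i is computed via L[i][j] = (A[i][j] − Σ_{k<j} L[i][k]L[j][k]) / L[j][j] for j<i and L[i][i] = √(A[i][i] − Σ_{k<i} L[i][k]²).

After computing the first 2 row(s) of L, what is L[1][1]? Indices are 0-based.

Step 1: L[0][0] = √(4) = 2.
  L[1][0] = (4) / L[0][0] = 2.
Step 2: L[1][1] = √(4) = 2.

L[1][1] = 2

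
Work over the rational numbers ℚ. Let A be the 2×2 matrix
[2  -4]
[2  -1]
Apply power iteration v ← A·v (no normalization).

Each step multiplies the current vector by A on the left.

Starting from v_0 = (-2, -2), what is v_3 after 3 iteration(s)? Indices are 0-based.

v_3 = (-8, 22)

v_0 = (-2, -2).
v_1 = A·v_0 = (4, -2).
v_2 = A·v_1 = (16, 10).
v_3 = A·v_2 = (-8, 22).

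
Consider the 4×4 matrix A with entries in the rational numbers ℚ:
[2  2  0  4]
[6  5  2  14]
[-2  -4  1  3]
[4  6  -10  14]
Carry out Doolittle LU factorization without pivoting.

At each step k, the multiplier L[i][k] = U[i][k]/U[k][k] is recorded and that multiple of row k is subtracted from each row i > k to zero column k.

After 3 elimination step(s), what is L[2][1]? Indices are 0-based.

L[2][1] = 2

k=0: U[0][0]=2
  eliminate (1,0): mult=3, new row 1: (0, -1, 2, 2); set L[1][0]=3
  eliminate (2,0): mult=-1, new row 2: (0, -2, 1, 7); set L[2][0]=-1
  eliminate (3,0): mult=2, new row 3: (0, 2, -10, 6); set L[3][0]=2
k=1: U[1][1]=-1
  eliminate (2,1): mult=2, new row 2: (0, 0, -3, 3); set L[2][1]=2
  eliminate (3,1): mult=-2, new row 3: (0, 0, -6, 10); set L[3][1]=-2
k=2: U[2][2]=-3
  eliminate (3,2): mult=2, new row 3: (0, 0, 0, 4); set L[3][2]=2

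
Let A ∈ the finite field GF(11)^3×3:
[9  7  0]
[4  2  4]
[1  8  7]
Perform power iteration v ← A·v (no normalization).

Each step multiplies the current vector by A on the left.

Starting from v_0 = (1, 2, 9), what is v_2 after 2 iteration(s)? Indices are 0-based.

v_2 = (9, 5, 0)

v_0 = (1, 2, 9).
v_1 = A·v_0 = (1, 0, 3).
v_2 = A·v_1 = (9, 5, 0).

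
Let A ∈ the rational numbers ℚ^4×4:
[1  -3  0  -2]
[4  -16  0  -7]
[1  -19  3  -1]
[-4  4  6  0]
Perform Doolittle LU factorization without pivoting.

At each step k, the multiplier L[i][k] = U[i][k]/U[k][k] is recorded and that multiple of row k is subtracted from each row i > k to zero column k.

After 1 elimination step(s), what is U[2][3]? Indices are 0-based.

U[2][3] = 1

Step 1: pivot at (0,0) is 1.
  row1 ← row1 − (4)·row0  ⇒  L[1][0]=4, U row1=(0, -4, 0, 1)
  row2 ← row2 − (1)·row0  ⇒  L[2][0]=1, U row2=(0, -16, 3, 1)
  row3 ← row3 − (-4)·row0  ⇒  L[3][0]=-4, U row3=(0, -8, 6, -8)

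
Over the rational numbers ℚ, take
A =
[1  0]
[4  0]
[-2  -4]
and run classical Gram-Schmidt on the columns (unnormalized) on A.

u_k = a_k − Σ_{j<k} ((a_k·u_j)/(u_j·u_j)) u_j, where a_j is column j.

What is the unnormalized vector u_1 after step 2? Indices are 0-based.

u_1 = (-8/21, -32/21, -68/21)

Step 1: u_0 = a_0 = (1, 4, -2).
Step 2: u_1 = a_1 − (8/21)·u_0 = (-8/21, -32/21, -68/21).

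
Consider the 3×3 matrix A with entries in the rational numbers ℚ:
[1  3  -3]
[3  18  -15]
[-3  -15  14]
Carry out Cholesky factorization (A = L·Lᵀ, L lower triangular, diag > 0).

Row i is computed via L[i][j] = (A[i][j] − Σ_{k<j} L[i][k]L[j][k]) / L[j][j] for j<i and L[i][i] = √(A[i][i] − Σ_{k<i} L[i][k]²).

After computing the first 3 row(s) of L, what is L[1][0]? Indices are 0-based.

L[1][0] = 3

Step 1: L[0][0] = √(1) = 1.
  L[1][0] = (3) / L[0][0] = 3.
Step 2: L[1][1] = √(9) = 3.
  L[2][0] = (-3) / L[0][0] = -3.
  L[2][1] = (-6) / L[1][1] = -2.
Step 3: L[2][2] = √(1) = 1.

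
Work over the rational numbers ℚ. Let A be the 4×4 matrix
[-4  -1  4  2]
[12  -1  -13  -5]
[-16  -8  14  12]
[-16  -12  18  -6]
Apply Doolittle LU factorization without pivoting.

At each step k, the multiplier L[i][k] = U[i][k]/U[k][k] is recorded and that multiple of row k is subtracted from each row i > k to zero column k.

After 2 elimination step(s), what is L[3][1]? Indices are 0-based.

L[3][1] = 2

Step 1: pivot at (0,0) is -4.
  row1 ← row1 − (-3)·row0  ⇒  L[1][0]=-3, U row1=(0, -4, -1, 1)
  row2 ← row2 − (4)·row0  ⇒  L[2][0]=4, U row2=(0, -4, -2, 4)
  row3 ← row3 − (4)·row0  ⇒  L[3][0]=4, U row3=(0, -8, 2, -14)
Step 2: pivot at (1,1) is -4.
  row2 ← row2 − (1)·row1  ⇒  L[2][1]=1, U row2=(0, 0, -1, 3)
  row3 ← row3 − (2)·row1  ⇒  L[3][1]=2, U row3=(0, 0, 4, -16)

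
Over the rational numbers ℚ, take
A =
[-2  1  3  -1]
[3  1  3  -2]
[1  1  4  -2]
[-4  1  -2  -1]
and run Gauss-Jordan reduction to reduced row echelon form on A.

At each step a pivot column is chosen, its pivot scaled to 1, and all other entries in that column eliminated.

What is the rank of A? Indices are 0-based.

rank = 4

step 1: normalize row 0 (÷-2) = (1, -1/2, -3/2, 1/2)
  row 1: subtract 3×row0 = (0, 5/2, 15/2, -7/2)
  row 2: subtract 1×row0 = (0, 3/2, 11/2, -5/2)
  row 3: subtract -4×row0 = (0, -1, -8, 1)
step 2: normalize row 1 (÷5/2) = (0, 1, 3, -7/5)
  row 0: subtract -1/2×row1 = (1, 0, 0, -1/5)
  row 2: subtract 3/2×row1 = (0, 0, 1, -2/5)
  row 3: subtract -1×row1 = (0, 0, -5, -2/5)
step 3: normalize row 2 (÷1) = (0, 0, 1, -2/5)
  row 1: subtract 3×row2 = (0, 1, 0, -1/5)
  row 3: subtract -5×row2 = (0, 0, 0, -12/5)
step 4: normalize row 3 (÷-12/5) = (0, 0, 0, 1)
  row 0: subtract -1/5×row3 = (1, 0, 0, 0)
  row 1: subtract -1/5×row3 = (0, 1, 0, 0)
  row 2: subtract -2/5×row3 = (0, 0, 1, 0)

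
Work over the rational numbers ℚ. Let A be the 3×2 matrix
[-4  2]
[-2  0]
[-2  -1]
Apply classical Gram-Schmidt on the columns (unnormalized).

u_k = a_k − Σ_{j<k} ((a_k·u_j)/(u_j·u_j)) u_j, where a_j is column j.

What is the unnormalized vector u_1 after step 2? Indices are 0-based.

Step 1: u_0 = a_0 = (-4, -2, -2).
Step 2: u_1 = a_1 − (-1/4)·u_0 = (1, -1/2, -3/2).

u_1 = (1, -1/2, -3/2)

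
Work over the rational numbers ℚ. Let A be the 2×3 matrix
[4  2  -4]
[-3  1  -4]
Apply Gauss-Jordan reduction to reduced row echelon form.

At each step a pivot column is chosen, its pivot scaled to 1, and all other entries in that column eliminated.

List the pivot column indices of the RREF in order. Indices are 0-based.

[1] R0 /= 4  ⇒  (1, 1/2, -1)
     R1 -= -3·R0  ⇒  (0, 5/2, -7)
[2] R1 /= 5/2  ⇒  (0, 1, -14/5)
     R0 -= 1/2·R1  ⇒  (1, 0, 2/5)

pivot columns: 0, 1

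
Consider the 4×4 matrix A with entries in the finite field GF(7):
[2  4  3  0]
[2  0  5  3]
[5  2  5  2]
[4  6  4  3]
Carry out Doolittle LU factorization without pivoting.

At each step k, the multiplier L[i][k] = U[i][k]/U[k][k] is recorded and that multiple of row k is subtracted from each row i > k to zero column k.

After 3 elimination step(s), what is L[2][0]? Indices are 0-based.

L[2][0] = 6

Step 1: pivot at (0,0) is 2.
  row1 ← row1 − (1)·row0  ⇒  L[1][0]=1, U row1=(0, 3, 2, 3)
  row2 ← row2 − (6)·row0  ⇒  L[2][0]=6, U row2=(0, 6, 1, 2)
  row3 ← row3 − (2)·row0  ⇒  L[3][0]=2, U row3=(0, 5, 5, 3)
Step 2: pivot at (1,1) is 3.
  row2 ← row2 − (2)·row1  ⇒  L[2][1]=2, U row2=(0, 0, 4, 3)
  row3 ← row3 − (4)·row1  ⇒  L[3][1]=4, U row3=(0, 0, 4, 5)
Step 3: pivot at (2,2) is 4.
  row3 ← row3 − (1)·row2  ⇒  L[3][2]=1, U row3=(0, 0, 0, 2)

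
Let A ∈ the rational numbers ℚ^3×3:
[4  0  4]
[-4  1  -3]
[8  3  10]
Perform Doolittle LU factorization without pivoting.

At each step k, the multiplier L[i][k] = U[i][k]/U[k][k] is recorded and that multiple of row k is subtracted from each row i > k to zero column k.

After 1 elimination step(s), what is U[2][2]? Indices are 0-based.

Step 1: pivot at (0,0) is 4.
  row1 ← row1 − (-1)·row0  ⇒  L[1][0]=-1, U row1=(0, 1, 1)
  row2 ← row2 − (2)·row0  ⇒  L[2][0]=2, U row2=(0, 3, 2)

U[2][2] = 2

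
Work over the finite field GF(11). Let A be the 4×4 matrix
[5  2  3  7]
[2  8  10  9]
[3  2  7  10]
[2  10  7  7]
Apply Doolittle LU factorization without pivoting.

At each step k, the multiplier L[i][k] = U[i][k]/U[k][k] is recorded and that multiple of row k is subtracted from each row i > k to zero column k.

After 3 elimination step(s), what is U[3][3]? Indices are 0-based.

[col 0] pivot 5
  R1 -= 7*R0 → (0, 5, 0, 4)  (L[1][0] := 7)
  R2 -= 5*R0 → (0, 3, 3, 8)  (L[2][0] := 5)
  R3 -= 7*R0 → (0, 7, 8, 2)  (L[3][0] := 7)
[col 1] pivot 5
  R2 -= 5*R1 → (0, 0, 3, 10)  (L[2][1] := 5)
  R3 -= 8*R1 → (0, 0, 8, 3)  (L[3][1] := 8)
[col 2] pivot 3
  R3 -= 10*R2 → (0, 0, 0, 2)  (L[3][2] := 10)

U[3][3] = 2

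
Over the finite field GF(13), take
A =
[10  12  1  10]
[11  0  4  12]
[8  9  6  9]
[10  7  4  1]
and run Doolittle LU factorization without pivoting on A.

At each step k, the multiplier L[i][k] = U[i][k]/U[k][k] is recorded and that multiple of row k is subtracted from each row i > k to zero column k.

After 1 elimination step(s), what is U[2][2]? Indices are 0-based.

[col 0] pivot 10
  R1 -= 5*R0 → (0, 5, 12, 1)  (L[1][0] := 5)
  R2 -= 6*R0 → (0, 2, 0, 1)  (L[2][0] := 6)
  R3 -= 1*R0 → (0, 8, 3, 4)  (L[3][0] := 1)

U[2][2] = 0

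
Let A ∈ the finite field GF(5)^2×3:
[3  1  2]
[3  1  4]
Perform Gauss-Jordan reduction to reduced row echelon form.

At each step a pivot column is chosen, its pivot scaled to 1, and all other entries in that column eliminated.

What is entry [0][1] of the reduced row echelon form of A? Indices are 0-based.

M[0][1] = 2

step 1: normalize row 0 (÷3) = (1, 2, 4)
  row 1: subtract 3×row0 = (0, 0, 2)
skip col 1 (zero from row 1)
step 2: normalize row 1 (÷2) = (0, 0, 1)
  row 0: subtract 4×row1 = (1, 2, 0)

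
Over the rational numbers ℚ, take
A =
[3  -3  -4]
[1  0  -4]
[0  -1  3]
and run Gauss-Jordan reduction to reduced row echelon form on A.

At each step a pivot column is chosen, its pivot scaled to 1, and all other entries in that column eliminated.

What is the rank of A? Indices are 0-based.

[1] R0 /= 3  ⇒  (1, -1, -4/3)
     R1 -= 1·R0  ⇒  (0, 1, -8/3)
[2] R1 /= 1  ⇒  (0, 1, -8/3)
     R0 -= -1·R1  ⇒  (1, 0, -4)
     R2 -= -1·R1  ⇒  (0, 0, 1/3)
[3] R2 /= 1/3  ⇒  (0, 0, 1)
     R0 -= -4·R2  ⇒  (1, 0, 0)
     R1 -= -8/3·R2  ⇒  (0, 1, 0)

rank = 3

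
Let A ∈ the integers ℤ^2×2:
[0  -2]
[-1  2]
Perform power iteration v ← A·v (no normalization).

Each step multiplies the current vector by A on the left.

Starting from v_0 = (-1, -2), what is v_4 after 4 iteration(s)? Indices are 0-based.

v_0 = (-1, -2).
v_1 = A·v_0 = (4, -3).
v_2 = A·v_1 = (6, -10).
v_3 = A·v_2 = (20, -26).
v_4 = A·v_3 = (52, -72).

v_4 = (52, -72)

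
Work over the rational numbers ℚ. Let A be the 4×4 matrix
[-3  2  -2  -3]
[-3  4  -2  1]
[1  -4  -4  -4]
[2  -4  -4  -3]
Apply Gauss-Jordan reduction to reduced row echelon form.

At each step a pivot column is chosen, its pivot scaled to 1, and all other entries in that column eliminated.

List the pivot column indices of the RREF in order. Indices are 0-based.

pivot columns: 0, 1, 2, 3

[1] R0 /= -3  ⇒  (1, -2/3, 2/3, 1)
     R1 -= -3·R0  ⇒  (0, 2, 0, 4)
     R2 -= 1·R0  ⇒  (0, -10/3, -14/3, -5)
     R3 -= 2·R0  ⇒  (0, -8/3, -16/3, -5)
[2] R1 /= 2  ⇒  (0, 1, 0, 2)
     R0 -= -2/3·R1  ⇒  (1, 0, 2/3, 7/3)
     R2 -= -10/3·R1  ⇒  (0, 0, -14/3, 5/3)
     R3 -= -8/3·R1  ⇒  (0, 0, -16/3, 1/3)
[3] R2 /= -14/3  ⇒  (0, 0, 1, -5/14)
     R0 -= 2/3·R2  ⇒  (1, 0, 0, 18/7)
     R3 -= -16/3·R2  ⇒  (0, 0, 0, -11/7)
[4] R3 /= -11/7  ⇒  (0, 0, 0, 1)
     R0 -= 18/7·R3  ⇒  (1, 0, 0, 0)
     R1 -= 2·R3  ⇒  (0, 1, 0, 0)
     R2 -= -5/14·R3  ⇒  (0, 0, 1, 0)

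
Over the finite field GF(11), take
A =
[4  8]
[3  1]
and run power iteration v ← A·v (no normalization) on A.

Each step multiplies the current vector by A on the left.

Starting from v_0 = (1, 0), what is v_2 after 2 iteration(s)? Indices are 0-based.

v_2 = (7, 4)

v_0 = (1, 0).
v_1 = A·v_0 = (4, 3).
v_2 = A·v_1 = (7, 4).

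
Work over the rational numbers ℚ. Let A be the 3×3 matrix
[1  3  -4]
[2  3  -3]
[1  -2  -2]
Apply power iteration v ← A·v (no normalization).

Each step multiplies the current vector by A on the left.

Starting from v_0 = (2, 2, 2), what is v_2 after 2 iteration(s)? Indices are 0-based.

v_0 = (2, 2, 2).
v_1 = A·v_0 = (0, 4, -6).
v_2 = A·v_1 = (36, 30, 4).

v_2 = (36, 30, 4)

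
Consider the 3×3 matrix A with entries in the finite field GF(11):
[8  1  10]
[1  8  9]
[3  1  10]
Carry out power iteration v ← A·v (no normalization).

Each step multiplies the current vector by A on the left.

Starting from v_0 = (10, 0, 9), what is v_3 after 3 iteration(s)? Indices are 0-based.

v_0 = (10, 0, 9).
v_1 = A·v_0 = (5, 3, 10).
v_2 = A·v_1 = (0, 9, 8).
v_3 = A·v_2 = (1, 1, 1).

v_3 = (1, 1, 1)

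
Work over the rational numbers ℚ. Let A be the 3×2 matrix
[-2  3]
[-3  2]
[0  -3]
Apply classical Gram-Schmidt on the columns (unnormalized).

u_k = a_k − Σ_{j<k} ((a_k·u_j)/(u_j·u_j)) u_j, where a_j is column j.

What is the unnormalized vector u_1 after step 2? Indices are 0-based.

u_1 = (15/13, -10/13, -3)

Step 1: u_0 = a_0 = (-2, -3, 0).
Step 2: u_1 = a_1 − (-12/13)·u_0 = (15/13, -10/13, -3).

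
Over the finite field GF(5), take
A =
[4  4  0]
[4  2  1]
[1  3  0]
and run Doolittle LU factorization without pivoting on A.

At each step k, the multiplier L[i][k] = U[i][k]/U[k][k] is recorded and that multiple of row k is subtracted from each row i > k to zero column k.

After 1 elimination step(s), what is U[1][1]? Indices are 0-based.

U[1][1] = 3

k=0: U[0][0]=4
  eliminate (1,0): mult=1, new row 1: (0, 3, 1); set L[1][0]=1
  eliminate (2,0): mult=4, new row 2: (0, 2, 0); set L[2][0]=4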